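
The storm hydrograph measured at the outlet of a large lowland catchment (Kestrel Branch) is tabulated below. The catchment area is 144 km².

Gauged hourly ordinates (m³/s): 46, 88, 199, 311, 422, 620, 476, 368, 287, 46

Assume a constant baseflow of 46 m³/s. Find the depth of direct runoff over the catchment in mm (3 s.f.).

d ≈ 60.1 mm

Direct runoff: 0.0, 42.0, 153.0, 265.0, 376.0, 574.0, 430.0, 322.0, 241.0, 0.0 m³/s; ΣQ_DR = 2403 m³/s.
V = ΣQ_DR · Δt = 2403 × 3600 s = 8.651 × 10^6 m³.
Over A = 144 km², depth = V / A = 60.1 mm.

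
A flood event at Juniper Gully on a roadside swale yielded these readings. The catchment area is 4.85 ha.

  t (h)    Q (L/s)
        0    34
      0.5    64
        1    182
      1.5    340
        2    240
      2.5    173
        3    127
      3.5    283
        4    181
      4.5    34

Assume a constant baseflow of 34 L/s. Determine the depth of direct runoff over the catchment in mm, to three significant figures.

Direct runoff: 0.0, 30.0, 148.0, 306.0, 206.0, 139.0, 93.0, 249.0, 147.0, 0.0 L/s; ΣQ_DR = 1318 L/s.
V = ΣQ_DR · Δt = 1318 × 1800 s = 2.372 × 10^6 L.
Over A = 4.85 ha, depth = V / A = 48.9 mm.

d ≈ 48.9 mm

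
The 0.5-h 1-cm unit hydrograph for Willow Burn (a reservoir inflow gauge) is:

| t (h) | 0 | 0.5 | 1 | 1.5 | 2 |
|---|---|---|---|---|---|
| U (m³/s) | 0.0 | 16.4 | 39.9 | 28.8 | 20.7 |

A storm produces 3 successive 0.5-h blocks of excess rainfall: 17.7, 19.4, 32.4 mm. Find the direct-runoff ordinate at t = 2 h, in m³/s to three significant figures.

By discrete convolution, Q_j = Σ (P_i / 10 mm) · U_{j−i}.
At t = 2 h (j=4): Q = (17.7/10)·20.7 + (19.4/10)·28.8 + (32.4/10)·39.9 = 222 m³/s.

Q ≈ 222 m³/s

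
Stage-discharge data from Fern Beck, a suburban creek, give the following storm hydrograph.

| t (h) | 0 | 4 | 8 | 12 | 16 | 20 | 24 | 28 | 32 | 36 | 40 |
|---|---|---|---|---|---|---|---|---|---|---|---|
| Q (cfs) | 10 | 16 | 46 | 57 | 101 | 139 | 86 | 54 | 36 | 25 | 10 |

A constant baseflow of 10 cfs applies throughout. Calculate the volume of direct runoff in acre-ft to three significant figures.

V ≈ 155 acre-ft

Direct-runoff ordinates (Q − Q_b): 0.0, 6.0, 36.0, 47.0, 91.0, 129.0, 76.0, 44.0, 26.0, 15.0, 0.0 cfs.
ΣQ_DR = 470.0 cfs.
With Δt = 4 h = 14400 s, V = ΣQ_DR · Δt = 470.0 × 14400 = 6.77 × 10^6 ft³ = 155 acre-ft.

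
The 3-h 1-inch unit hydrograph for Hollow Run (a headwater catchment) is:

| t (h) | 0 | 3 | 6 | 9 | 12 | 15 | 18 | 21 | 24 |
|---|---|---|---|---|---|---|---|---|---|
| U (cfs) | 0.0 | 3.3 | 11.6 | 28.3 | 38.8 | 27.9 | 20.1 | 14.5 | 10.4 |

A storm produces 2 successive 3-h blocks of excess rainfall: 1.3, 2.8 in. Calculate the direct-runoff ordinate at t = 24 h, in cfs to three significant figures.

By discrete convolution, Q_j = Σ (P_i / 1 in) · U_{j−i}.
At t = 24 h (j=8): Q = (1.3/1)·10.4 + (2.8/1)·14.5 = 54.1 cfs.

Q ≈ 54.1 cfs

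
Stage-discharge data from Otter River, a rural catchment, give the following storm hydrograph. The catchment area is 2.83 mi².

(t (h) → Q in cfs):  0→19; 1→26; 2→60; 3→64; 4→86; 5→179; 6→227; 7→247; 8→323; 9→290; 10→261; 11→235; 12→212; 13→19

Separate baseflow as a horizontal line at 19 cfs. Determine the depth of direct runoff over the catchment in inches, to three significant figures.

d ≈ 1.09 in

Direct runoff: 0.0, 7.0, 41.0, 45.0, 67.0, 160.0, 208.0, 228.0, 304.0, 271.0, 242.0, 216.0, 193.0, 0.0 cfs; ΣQ_DR = 1982 cfs.
V = ΣQ_DR · Δt = 1982 × 3600 s = 7.135 × 10^6 ft³.
Over A = 2.83 mi², depth = V / A = 1.09 in.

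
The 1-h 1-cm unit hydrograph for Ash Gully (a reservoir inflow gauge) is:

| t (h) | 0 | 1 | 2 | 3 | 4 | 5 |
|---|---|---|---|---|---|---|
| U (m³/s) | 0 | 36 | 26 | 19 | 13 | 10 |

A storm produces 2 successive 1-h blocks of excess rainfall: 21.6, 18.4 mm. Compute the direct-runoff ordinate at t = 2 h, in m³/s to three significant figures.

By discrete convolution, Q_j = Σ (P_i / 10 mm) · U_{j−i}.
At t = 2 h (j=2): Q = (21.6/10)·26 + (18.4/10)·36 = 122 m³/s.

Q ≈ 122 m³/s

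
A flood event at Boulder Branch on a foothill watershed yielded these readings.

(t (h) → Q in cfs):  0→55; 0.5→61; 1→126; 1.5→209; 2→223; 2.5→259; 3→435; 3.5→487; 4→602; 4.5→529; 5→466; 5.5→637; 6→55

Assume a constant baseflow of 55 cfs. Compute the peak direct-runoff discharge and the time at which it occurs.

Q_p = 582.0 cfs at t = 5.5 h

Subtracting baseflow gives direct-runoff ordinates: 0.0, 6.0, 71.0, 154.0, 168.0, 204.0, 380.0, 432.0, 547.0, 474.0, 411.0, 582.0, 0.0 cfs.
The maximum is 582.0 cfs, occurring at the reading for t = 5.5 h.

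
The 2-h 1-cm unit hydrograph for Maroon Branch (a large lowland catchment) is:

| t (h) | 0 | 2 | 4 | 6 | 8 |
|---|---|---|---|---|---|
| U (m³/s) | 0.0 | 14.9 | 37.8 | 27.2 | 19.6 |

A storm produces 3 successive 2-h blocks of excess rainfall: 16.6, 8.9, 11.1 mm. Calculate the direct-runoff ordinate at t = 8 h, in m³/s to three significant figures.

By discrete convolution, Q_j = Σ (P_i / 10 mm) · U_{j−i}.
At t = 8 h (j=4): Q = (16.6/10)·19.6 + (8.9/10)·27.2 + (11.1/10)·37.8 = 98.7 m³/s.

Q ≈ 98.7 m³/s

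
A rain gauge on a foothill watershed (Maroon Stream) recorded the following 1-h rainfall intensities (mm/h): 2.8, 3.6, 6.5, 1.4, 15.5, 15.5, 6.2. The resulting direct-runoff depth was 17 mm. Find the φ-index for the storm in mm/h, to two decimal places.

Only the 2 blocks with intensity above φ contribute runoff: 15.5, 15.5 mm/h.
Σ(I−φ)·Δt = d  ⇒  (15.5+15.5 − 2φ)·1 = 17
φ = (31.00 − 17/1) / 2 = 7.00 mm/h.

φ ≈ 7.00 mm/h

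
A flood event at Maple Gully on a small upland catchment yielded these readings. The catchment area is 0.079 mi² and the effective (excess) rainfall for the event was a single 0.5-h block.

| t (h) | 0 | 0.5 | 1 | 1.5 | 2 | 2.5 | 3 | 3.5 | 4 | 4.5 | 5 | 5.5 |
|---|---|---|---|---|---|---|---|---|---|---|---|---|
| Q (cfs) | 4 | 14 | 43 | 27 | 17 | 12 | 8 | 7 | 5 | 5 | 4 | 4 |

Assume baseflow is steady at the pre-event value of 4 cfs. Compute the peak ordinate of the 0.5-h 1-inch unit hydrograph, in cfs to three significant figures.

Direct runoff: 0.0, 10.0, 39.0, 23.0, 13.0, 8.0, 4.0, 3.0, 1.0, 1.0, 0.0, 0.0 cfs; ΣQ_DR = 102.0 cfs, peak = 39.0 cfs.
Runoff depth d = ΣQ_DR·Δt / A = 102.0 × 1800 / (0.079 mi²) = 1.000 in.
The 1-inch UH is the DRH scaled by (1 in)/d, so U_p = 39.0 × 1/1.000 = 39.0 cfs.

U_p ≈ 39.0 cfs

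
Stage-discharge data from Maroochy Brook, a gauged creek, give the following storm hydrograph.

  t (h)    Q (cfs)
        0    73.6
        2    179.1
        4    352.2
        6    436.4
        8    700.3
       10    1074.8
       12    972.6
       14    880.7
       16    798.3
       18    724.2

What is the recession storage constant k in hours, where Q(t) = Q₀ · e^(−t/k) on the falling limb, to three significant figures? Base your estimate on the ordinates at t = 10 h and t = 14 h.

On the falling limb, Q drops from 1074.8 to 880.7 cfs between t = 10 h and t = 14 h (Δt = 4 h).
k = −Δt / ln(Q₂/Q₁) = −4 / ln(880.7/1074.8) = 20.1 h.

k ≈ 20.1 h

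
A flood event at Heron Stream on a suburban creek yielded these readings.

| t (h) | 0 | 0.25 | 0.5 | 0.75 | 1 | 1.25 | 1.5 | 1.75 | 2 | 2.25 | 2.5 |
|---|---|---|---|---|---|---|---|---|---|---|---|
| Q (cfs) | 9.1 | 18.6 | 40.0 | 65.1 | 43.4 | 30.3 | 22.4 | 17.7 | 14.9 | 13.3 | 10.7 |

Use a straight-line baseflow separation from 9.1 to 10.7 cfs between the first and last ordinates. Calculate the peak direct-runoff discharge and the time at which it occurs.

Q_p = 55.52 cfs at t = 0.75 h

Subtracting baseflow gives direct-runoff ordinates: 0.00, 9.34, 30.58, 55.52, 33.66, 20.40, 12.34, 7.48, 4.52, 2.76, 0.00 cfs.
The maximum is 55.52 cfs, occurring at the reading for t = 0.75 h.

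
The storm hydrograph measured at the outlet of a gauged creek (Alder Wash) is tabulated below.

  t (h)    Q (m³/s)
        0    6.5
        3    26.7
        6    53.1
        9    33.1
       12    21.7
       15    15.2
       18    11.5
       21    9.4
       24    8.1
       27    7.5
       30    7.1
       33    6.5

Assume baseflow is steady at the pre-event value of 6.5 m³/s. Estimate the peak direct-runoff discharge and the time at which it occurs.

Q_p = 46.6 m³/s at t = 6 h

Subtracting baseflow gives direct-runoff ordinates: 0.0, 20.2, 46.6, 26.6, 15.2, 8.7, 5.0, 2.9, 1.6, 1.0, 0.6, 0.0 m³/s.
The maximum is 46.6 m³/s, occurring at the reading for t = 6 h.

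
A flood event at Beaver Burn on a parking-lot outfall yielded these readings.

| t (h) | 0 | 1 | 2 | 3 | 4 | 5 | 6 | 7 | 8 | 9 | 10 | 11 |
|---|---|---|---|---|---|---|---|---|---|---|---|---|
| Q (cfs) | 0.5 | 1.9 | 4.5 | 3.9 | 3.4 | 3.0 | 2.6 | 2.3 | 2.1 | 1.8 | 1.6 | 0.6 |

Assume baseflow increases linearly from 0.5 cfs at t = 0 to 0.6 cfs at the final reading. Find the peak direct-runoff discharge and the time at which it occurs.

Subtracting baseflow gives direct-runoff ordinates: 0.00, 1.39, 3.98, 3.37, 2.86, 2.45, 2.05, 1.74, 1.53, 1.22, 1.01, 0.00 cfs.
The maximum is 3.98 cfs, occurring at the reading for t = 2 h.

Q_p = 3.98 cfs at t = 2 h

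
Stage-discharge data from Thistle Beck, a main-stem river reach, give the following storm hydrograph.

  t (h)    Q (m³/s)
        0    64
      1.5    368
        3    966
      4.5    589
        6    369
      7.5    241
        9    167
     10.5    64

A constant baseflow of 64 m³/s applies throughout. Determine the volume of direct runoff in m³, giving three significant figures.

Direct-runoff ordinates (Q − Q_b): 0.0, 304.0, 902.0, 525.0, 305.0, 177.0, 103.0, 0.0 m³/s.
ΣQ_DR = 2316 m³/s.
With Δt = 1.5 h = 5400 s, V = ΣQ_DR · Δt = 2316 × 5400 = 1.25 × 10^7 m³.

V ≈ 1.25 × 10^7 m³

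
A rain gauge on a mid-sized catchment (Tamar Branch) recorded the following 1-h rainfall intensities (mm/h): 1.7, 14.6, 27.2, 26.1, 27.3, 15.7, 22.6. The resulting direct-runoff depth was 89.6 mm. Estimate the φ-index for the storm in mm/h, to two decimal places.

φ ≈ 7.32 mm/h

Only the 6 blocks with intensity above φ contribute runoff: 14.6, 27.2, 26.1, 27.3, 15.7, 22.6 mm/h.
Σ(I−φ)·Δt = d  ⇒  (14.6+27.2+26.1+27.3+15.7+22.6 − 6φ)·1 = 89.6
φ = (133.5 − 89.6/1) / 6 = 7.32 mm/h.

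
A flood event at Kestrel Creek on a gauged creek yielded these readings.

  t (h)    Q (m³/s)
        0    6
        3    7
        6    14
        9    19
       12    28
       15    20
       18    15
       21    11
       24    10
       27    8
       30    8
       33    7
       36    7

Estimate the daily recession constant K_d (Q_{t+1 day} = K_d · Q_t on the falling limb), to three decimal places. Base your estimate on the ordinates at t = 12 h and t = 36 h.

K_d ≈ 0.250

Between t = 12 h and t = 36 h the flow falls from 28 to 7 m³/s over 8×3 h = 24 h.
Per-interval ratio K = (7/28)^(1/8) = 0.8409; K_d = K^(24/3) = 0.250.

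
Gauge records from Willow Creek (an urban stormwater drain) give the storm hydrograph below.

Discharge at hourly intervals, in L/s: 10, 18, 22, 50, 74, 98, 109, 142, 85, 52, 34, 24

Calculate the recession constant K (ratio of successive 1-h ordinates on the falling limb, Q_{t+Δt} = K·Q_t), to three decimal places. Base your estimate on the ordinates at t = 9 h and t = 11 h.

Using the recession-limb readings at t = 9 h and t = 11 h: Q falls from 52 to 24 L/s over 2 intervals.
K = (Q₂/Q₁)^(1/2) = (24/52)^(1/2) = 0.679.

K ≈ 0.679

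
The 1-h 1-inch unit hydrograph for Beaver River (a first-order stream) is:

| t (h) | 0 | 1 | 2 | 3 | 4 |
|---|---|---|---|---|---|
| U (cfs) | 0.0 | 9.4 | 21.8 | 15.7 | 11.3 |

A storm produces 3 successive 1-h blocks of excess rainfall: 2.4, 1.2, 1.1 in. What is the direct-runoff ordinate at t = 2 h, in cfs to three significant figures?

By discrete convolution, Q_j = Σ (P_i / 1 in) · U_{j−i}.
At t = 2 h (j=2): Q = (2.4/1)·21.8 + (1.2/1)·9.4 + (1.1/1)·0.0 = 63.6 cfs.

Q ≈ 63.6 cfs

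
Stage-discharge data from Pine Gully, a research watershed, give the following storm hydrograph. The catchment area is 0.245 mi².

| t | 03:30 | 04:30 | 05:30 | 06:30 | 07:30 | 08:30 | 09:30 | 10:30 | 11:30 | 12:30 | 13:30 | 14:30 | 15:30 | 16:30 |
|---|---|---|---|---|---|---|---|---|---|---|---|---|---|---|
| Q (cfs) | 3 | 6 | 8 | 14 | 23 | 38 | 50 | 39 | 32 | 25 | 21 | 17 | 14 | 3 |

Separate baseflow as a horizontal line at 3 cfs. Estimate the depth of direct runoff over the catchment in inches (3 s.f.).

Direct runoff: 0.0, 3.0, 5.0, 11.0, 20.0, 35.0, 47.0, 36.0, 29.0, 22.0, 18.0, 14.0, 11.0, 0.0 cfs; ΣQ_DR = 251.0 cfs.
V = ΣQ_DR · Δt = 251.0 × 3600 s = 9.036 × 10^5 ft³.
Over A = 0.245 mi², depth = V / A = 1.59 in.

d ≈ 1.59 in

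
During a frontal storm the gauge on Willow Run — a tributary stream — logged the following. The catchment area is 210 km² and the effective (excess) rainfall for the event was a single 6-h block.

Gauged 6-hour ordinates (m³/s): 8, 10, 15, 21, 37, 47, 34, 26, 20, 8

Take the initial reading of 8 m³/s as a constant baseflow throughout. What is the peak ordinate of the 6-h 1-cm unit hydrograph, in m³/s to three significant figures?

Direct runoff: 0.0, 2.0, 7.0, 13.0, 29.0, 39.0, 26.0, 18.0, 12.0, 0.0 m³/s; ΣQ_DR = 146.0 m³/s, peak = 39.0 m³/s.
Runoff depth d = ΣQ_DR·Δt / A = 146.0 × 21600 / (210 km²) = 15.02 mm.
The 1-cm UH is the DRH scaled by (10 mm)/d, so U_p = 39.0 × 10/15.02 = 26.0 m³/s.

U_p ≈ 26.0 m³/s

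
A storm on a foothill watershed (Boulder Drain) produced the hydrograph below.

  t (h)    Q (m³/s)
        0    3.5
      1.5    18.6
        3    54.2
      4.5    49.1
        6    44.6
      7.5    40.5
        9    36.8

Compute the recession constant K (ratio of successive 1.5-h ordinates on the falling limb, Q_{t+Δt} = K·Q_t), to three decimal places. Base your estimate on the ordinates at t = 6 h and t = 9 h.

K ≈ 0.908

Using the recession-limb readings at t = 6 h and t = 9 h: Q falls from 44.6 to 36.8 m³/s over 2 intervals.
K = (Q₂/Q₁)^(1/2) = (36.8/44.6)^(1/2) = 0.908.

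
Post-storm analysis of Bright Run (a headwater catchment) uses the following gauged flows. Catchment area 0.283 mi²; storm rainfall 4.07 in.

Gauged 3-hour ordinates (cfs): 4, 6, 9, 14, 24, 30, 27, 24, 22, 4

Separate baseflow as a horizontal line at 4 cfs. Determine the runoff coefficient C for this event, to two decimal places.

C ≈ 0.50

ΣQ_DR = 124.0 cfs; V = ΣQ_DR·Δt = 1.339 × 10^6 ft³.
Runoff depth d = V / A = 2.037 in.
C = d / P = 2.037 / 4.07 = 0.50.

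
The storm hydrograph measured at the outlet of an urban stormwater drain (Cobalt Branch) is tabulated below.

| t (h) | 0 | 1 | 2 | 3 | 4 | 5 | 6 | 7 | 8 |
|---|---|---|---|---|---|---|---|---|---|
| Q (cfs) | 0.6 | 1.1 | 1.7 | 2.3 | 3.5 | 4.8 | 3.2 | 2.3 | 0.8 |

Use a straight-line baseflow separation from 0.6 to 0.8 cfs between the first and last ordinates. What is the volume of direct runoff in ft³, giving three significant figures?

Direct-runoff ordinates (Q − Q_b): 0.00, 0.47, 1.05, 1.62, 2.80, 4.08, 2.45, 1.52, 0.00 cfs.
ΣQ_DR = 14.00 cfs.
With Δt = 1 h = 3600 s, V = ΣQ_DR · Δt = 14.00 × 3600 = 50400 ft³.

V ≈ 50400 ft³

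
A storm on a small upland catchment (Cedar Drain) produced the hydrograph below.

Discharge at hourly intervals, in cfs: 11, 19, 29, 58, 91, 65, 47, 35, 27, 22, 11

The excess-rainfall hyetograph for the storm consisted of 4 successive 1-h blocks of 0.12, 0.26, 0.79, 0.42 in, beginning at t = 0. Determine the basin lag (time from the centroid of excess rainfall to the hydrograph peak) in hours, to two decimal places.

t_L ≈ 1.55 h

Centroid of excess rainfall: t_c = Σ P_i·t̄_i / ΣP_i = 2.4497 h (block centres at 0.5, 1.5, 2.5, 3.5 h).
Hydrograph peak occurs at t = 4 h, so basin lag t_L = 4 − 2.4497 = 1.55 h.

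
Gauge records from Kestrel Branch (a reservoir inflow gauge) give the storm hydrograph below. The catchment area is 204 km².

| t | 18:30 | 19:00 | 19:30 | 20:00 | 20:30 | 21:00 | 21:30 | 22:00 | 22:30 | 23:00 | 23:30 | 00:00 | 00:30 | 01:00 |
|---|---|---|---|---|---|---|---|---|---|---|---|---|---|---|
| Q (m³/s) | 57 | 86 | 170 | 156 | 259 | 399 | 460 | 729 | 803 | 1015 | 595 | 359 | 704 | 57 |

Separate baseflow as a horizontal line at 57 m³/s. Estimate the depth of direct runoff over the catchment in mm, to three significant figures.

Direct runoff: 0.0, 29.0, 113.0, 99.0, 202.0, 342.0, 403.0, 672.0, 746.0, 958.0, 538.0, 302.0, 647.0, 0.0 m³/s; ΣQ_DR = 5051 m³/s.
V = ΣQ_DR · Δt = 5051 × 1800 s = 9.092 × 10^6 m³.
Over A = 204 km², depth = V / A = 44.6 mm.

d ≈ 44.6 mm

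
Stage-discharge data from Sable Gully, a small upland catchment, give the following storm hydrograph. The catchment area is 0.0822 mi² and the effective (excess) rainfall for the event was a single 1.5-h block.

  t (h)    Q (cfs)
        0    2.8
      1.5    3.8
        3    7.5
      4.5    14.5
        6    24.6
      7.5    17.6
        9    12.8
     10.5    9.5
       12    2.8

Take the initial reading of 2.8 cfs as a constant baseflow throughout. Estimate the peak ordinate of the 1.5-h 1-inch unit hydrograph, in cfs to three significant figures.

U_p ≈ 10.9 cfs

Direct runoff: 0.0, 1.0, 4.7, 11.7, 21.8, 14.8, 10.0, 6.7, 0.0 cfs; ΣQ_DR = 70.70 cfs, peak = 21.8 cfs.
Runoff depth d = ΣQ_DR·Δt / A = 70.70 × 5400 / (0.0822 mi²) = 1.999 in.
The 1-inch UH is the DRH scaled by (1 in)/d, so U_p = 21.8 × 1/1.999 = 10.9 cfs.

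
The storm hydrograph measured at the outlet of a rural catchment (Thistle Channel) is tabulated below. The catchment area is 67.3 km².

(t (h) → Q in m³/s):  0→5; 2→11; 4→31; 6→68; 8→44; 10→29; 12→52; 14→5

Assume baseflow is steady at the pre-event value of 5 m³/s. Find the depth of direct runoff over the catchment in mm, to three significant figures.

d ≈ 21.9 mm

Direct runoff: 0.0, 6.0, 26.0, 63.0, 39.0, 24.0, 47.0, 0.0 m³/s; ΣQ_DR = 205.0 m³/s.
V = ΣQ_DR · Δt = 205.0 × 7200 s = 1.476 × 10^6 m³.
Over A = 67.3 km², depth = V / A = 21.9 mm.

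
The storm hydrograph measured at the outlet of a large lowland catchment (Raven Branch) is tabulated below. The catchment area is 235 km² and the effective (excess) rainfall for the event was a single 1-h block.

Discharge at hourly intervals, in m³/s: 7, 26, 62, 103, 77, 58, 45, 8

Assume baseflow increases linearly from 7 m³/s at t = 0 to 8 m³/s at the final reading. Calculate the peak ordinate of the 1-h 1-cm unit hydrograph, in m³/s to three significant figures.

U_p ≈ 191 m³/s

Direct runoff: 0.00, 18.86, 54.71, 95.57, 69.43, 50.29, 37.14, 0.00 m³/s; ΣQ_DR = 326.0 m³/s, peak = 95.57 m³/s.
Runoff depth d = ΣQ_DR·Δt / A = 326.0 × 3600 / (235 km²) = 4.994 mm.
The 1-cm UH is the DRH scaled by (10 mm)/d, so U_p = 95.57 × 10/4.994 = 191 m³/s.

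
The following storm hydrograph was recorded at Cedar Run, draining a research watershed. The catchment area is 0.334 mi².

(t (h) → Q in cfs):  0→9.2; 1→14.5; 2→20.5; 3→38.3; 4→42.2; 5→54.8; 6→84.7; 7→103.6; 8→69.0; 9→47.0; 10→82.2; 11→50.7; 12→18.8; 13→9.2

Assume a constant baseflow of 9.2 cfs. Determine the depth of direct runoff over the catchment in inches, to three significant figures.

d ≈ 2.39 in

Direct runoff: 0.0, 5.3, 11.3, 29.1, 33.0, 45.6, 75.5, 94.4, 59.8, 37.8, 73.0, 41.5, 9.6, 0.0 cfs; ΣQ_DR = 515.9 cfs.
V = ΣQ_DR · Δt = 515.9 × 3600 s = 1.857 × 10^6 ft³.
Over A = 0.334 mi², depth = V / A = 2.39 in.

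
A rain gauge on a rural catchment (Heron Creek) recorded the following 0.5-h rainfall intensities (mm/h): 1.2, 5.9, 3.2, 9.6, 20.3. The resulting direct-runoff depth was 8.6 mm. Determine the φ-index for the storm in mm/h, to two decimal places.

Only the 2 blocks with intensity above φ contribute runoff: 9.6, 20.3 mm/h.
Σ(I−φ)·Δt = d  ⇒  (9.6+20.3 − 2φ)·0.5 = 8.6
φ = (29.90 − 8.6/0.5) / 2 = 6.35 mm/h.

φ ≈ 6.35 mm/h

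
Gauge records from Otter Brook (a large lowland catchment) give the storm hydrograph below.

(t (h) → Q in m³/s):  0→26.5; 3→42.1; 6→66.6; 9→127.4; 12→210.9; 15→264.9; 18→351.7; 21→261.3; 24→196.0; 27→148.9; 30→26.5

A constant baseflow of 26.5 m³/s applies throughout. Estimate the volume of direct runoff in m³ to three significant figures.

V ≈ 1.55 × 10^7 m³

Direct-runoff ordinates (Q − Q_b): 0.0, 15.6, 40.1, 100.9, 184.4, 238.4, 325.2, 234.8, 169.5, 122.4, 0.0 m³/s.
ΣQ_DR = 1431 m³/s.
With Δt = 3 h = 10800 s, V = ΣQ_DR · Δt = 1431 × 10800 = 1.55 × 10^7 m³.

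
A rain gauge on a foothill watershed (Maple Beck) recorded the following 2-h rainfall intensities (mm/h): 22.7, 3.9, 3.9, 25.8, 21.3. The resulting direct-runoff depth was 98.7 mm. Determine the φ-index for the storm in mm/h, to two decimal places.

φ ≈ 6.82 mm/h

Only the 3 blocks with intensity above φ contribute runoff: 22.7, 25.8, 21.3 mm/h.
Σ(I−φ)·Δt = d  ⇒  (22.7+25.8+21.3 − 3φ)·2 = 98.7
φ = (69.80 − 98.7/2) / 3 = 6.82 mm/h.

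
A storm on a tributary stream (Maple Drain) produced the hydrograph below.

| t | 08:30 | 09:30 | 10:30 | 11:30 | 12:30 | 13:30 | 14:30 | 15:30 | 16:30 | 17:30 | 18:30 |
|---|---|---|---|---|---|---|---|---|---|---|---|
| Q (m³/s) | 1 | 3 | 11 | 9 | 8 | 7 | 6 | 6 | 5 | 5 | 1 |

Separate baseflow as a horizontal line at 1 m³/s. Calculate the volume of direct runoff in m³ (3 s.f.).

V ≈ 1.84 × 10^5 m³

Direct-runoff ordinates (Q − Q_b): 0.0, 2.0, 10.0, 8.0, 7.0, 6.0, 5.0, 5.0, 4.0, 4.0, 0.0 m³/s.
ΣQ_DR = 51.00 m³/s.
With Δt = 1 h = 3600 s, V = ΣQ_DR · Δt = 51.00 × 3600 = 1.84 × 10^5 m³.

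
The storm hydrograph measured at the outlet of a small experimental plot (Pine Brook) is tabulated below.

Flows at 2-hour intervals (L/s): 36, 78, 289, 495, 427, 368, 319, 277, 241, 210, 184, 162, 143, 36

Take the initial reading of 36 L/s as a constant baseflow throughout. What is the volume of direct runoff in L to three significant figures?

Direct-runoff ordinates (Q − Q_b): 0.0, 42.0, 253.0, 459.0, 391.0, 332.0, 283.0, 241.0, 205.0, 174.0, 148.0, 126.0, 107.0, 0.0 L/s.
ΣQ_DR = 2761 L/s.
With Δt = 2 h = 7200 s, V = ΣQ_DR · Δt = 2761 × 7200 = 1.99 × 10^7 L.

V ≈ 1.99 × 10^7 L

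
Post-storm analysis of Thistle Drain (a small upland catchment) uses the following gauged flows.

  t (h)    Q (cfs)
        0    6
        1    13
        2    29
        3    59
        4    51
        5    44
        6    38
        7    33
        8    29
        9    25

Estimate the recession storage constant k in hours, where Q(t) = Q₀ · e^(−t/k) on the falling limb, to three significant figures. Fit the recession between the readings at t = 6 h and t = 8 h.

On the falling limb, Q drops from 38 to 29 cfs between t = 6 h and t = 8 h (Δt = 2 h).
k = −Δt / ln(Q₂/Q₁) = −2 / ln(29/38) = 7.40 h.

k ≈ 7.40 h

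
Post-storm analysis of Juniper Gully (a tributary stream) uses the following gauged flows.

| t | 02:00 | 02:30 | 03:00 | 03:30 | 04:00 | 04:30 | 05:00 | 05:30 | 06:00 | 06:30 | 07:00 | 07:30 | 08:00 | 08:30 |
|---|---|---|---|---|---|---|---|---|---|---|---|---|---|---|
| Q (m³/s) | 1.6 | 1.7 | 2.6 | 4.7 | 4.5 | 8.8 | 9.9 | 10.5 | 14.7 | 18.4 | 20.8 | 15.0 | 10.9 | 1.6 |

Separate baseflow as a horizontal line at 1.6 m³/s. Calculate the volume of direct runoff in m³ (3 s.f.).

Direct-runoff ordinates (Q − Q_b): 0.0, 0.1, 1.0, 3.1, 2.9, 7.2, 8.3, 8.9, 13.1, 16.8, 19.2, 13.4, 9.3, 0.0 m³/s.
ΣQ_DR = 103.3 m³/s.
With Δt = 0.5 h = 1800 s, V = ΣQ_DR · Δt = 103.3 × 1800 = 1.86 × 10^5 m³.

V ≈ 1.86 × 10^5 m³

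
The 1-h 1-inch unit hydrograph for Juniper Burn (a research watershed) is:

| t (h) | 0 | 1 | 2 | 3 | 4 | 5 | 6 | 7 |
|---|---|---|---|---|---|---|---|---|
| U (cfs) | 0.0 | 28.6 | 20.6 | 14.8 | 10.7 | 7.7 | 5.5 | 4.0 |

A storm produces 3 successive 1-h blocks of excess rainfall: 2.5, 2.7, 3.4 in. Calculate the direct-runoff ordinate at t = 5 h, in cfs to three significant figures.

By discrete convolution, Q_j = Σ (P_i / 1 in) · U_{j−i}.
At t = 5 h (j=5): Q = (2.5/1)·7.7 + (2.7/1)·10.7 + (3.4/1)·14.8 = 98.5 cfs.

Q ≈ 98.5 cfs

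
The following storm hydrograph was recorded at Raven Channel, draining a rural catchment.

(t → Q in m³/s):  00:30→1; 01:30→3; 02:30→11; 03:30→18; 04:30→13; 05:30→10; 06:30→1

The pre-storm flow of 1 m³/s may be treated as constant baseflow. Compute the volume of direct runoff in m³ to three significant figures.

Direct-runoff ordinates (Q − Q_b): 0.0, 2.0, 10.0, 17.0, 12.0, 9.0, 0.0 m³/s.
ΣQ_DR = 50.00 m³/s.
With Δt = 1 h = 3600 s, V = ΣQ_DR · Δt = 50.00 × 3600 = 1.80 × 10^5 m³.

V ≈ 1.80 × 10^5 m³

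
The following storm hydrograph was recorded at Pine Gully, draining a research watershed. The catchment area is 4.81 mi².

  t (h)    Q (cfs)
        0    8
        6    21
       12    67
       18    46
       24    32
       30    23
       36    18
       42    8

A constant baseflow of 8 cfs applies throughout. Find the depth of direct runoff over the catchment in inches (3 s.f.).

d ≈ 0.307 in

Direct runoff: 0.0, 13.0, 59.0, 38.0, 24.0, 15.0, 10.0, 0.0 cfs; ΣQ_DR = 159.0 cfs.
V = ΣQ_DR · Δt = 159.0 × 21600 s = 3.434 × 10^6 ft³.
Over A = 4.81 mi², depth = V / A = 0.307 in.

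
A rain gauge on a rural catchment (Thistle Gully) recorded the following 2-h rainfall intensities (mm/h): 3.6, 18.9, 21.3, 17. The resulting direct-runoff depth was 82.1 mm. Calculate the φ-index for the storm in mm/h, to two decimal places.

φ ≈ 5.38 mm/h

Only the 3 blocks with intensity above φ contribute runoff: 18.9, 21.3, 17 mm/h.
Σ(I−φ)·Δt = d  ⇒  (18.9+21.3+17 − 3φ)·2 = 82.1
φ = (57.20 − 82.1/2) / 3 = 5.38 mm/h.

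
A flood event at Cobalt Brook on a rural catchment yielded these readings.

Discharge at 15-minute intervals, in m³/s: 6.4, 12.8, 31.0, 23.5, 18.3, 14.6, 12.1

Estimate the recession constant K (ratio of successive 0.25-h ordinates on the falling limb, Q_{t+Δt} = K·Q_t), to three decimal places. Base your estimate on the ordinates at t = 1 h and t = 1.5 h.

Using the recession-limb readings at t = 1 h and t = 1.5 h: Q falls from 18.3 to 12.1 m³/s over 2 intervals.
K = (Q₂/Q₁)^(1/2) = (12.1/18.3)^(1/2) = 0.813.

K ≈ 0.813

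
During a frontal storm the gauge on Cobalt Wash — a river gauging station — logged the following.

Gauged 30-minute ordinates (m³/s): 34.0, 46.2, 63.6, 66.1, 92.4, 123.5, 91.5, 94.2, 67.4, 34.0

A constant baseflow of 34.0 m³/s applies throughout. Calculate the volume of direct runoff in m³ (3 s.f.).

Direct-runoff ordinates (Q − Q_b): 0.0, 12.2, 29.6, 32.1, 58.4, 89.5, 57.5, 60.2, 33.4, 0.0 m³/s.
ΣQ_DR = 372.9 m³/s.
With Δt = 0.5 h = 1800 s, V = ΣQ_DR · Δt = 372.9 × 1800 = 6.71 × 10^5 m³.

V ≈ 6.71 × 10^5 m³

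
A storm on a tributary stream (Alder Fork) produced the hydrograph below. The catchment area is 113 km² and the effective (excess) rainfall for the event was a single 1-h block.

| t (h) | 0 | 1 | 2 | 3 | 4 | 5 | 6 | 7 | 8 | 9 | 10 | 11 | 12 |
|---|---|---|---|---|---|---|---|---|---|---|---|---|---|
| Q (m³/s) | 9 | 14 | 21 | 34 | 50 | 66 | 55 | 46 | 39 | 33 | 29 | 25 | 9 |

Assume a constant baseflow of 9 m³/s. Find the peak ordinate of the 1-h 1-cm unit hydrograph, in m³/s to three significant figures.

U_p ≈ 57.2 m³/s

Direct runoff: 0.0, 5.0, 12.0, 25.0, 41.0, 57.0, 46.0, 37.0, 30.0, 24.0, 20.0, 16.0, 0.0 m³/s; ΣQ_DR = 313.0 m³/s, peak = 57.0 m³/s.
Runoff depth d = ΣQ_DR·Δt / A = 313.0 × 3600 / (113 km²) = 9.972 mm.
The 1-cm UH is the DRH scaled by (10 mm)/d, so U_p = 57.0 × 10/9.972 = 57.2 m³/s.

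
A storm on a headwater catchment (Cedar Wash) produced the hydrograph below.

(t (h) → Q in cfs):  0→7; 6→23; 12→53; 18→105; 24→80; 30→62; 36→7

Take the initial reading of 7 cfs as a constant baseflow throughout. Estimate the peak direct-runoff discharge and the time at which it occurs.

Subtracting baseflow gives direct-runoff ordinates: 0.0, 16.0, 46.0, 98.0, 73.0, 55.0, 0.0 cfs.
The maximum is 98.0 cfs, occurring at the reading for t = 18 h.

Q_p = 98.0 cfs at t = 18 h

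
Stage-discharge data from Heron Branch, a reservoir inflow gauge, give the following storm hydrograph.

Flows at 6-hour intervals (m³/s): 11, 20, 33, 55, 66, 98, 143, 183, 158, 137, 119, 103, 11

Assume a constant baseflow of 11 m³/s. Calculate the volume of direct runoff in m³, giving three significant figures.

V ≈ 2.15 × 10^7 m³

Direct-runoff ordinates (Q − Q_b): 0.0, 9.0, 22.0, 44.0, 55.0, 87.0, 132.0, 172.0, 147.0, 126.0, 108.0, 92.0, 0.0 m³/s.
ΣQ_DR = 994.0 m³/s.
With Δt = 6 h = 21600 s, V = ΣQ_DR · Δt = 994.0 × 21600 = 2.15 × 10^7 m³.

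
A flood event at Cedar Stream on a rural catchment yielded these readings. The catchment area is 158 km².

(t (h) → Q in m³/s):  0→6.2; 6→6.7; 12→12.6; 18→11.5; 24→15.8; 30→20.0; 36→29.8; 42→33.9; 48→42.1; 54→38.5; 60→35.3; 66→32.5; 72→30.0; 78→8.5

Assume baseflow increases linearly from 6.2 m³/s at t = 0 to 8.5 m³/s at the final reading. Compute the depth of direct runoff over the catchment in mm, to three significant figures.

Direct runoff: 0.00, 0.32, 6.05, 4.77, 8.89, 12.92, 22.54, 26.46, 34.48, 30.71, 27.33, 24.35, 21.68, 0.00 m³/s; ΣQ_DR = 220.5 m³/s.
V = ΣQ_DR · Δt = 220.5 × 21600 s = 4.763 × 10^6 m³.
Over A = 158 km², depth = V / A = 30.1 mm.

d ≈ 30.1 mm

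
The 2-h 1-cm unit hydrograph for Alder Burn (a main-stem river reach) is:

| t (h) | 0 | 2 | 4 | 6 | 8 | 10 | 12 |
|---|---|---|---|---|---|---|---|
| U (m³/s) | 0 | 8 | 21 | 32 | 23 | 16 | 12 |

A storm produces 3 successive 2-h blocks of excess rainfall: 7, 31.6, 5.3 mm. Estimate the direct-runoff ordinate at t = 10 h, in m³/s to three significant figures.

Q ≈ 101 m³/s

By discrete convolution, Q_j = Σ (P_i / 10 mm) · U_{j−i}.
At t = 10 h (j=5): Q = (7/10)·16 + (31.6/10)·23 + (5.3/10)·32 = 101 m³/s.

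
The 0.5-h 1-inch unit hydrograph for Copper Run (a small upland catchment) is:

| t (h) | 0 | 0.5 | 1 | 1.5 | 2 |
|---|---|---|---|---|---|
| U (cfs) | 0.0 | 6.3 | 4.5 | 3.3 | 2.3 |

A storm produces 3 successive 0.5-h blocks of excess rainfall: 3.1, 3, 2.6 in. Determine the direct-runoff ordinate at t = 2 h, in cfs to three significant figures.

Q ≈ 28.7 cfs

By discrete convolution, Q_j = Σ (P_i / 1 in) · U_{j−i}.
At t = 2 h (j=4): Q = (3.1/1)·2.3 + (3/1)·3.3 + (2.6/1)·4.5 = 28.7 cfs.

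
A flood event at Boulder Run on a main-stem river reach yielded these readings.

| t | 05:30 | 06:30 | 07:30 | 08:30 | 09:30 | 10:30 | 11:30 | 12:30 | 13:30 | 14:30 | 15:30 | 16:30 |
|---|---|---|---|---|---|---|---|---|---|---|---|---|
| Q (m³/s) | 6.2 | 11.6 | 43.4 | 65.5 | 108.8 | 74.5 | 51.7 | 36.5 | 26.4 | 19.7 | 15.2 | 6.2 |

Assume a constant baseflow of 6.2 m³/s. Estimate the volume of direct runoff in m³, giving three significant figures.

V ≈ 1.41 × 10^6 m³

Direct-runoff ordinates (Q − Q_b): 0.0, 5.4, 37.2, 59.3, 102.6, 68.3, 45.5, 30.3, 20.2, 13.5, 9.0, 0.0 m³/s.
ΣQ_DR = 391.3 m³/s.
With Δt = 1 h = 3600 s, V = ΣQ_DR · Δt = 391.3 × 3600 = 1.41 × 10^6 m³.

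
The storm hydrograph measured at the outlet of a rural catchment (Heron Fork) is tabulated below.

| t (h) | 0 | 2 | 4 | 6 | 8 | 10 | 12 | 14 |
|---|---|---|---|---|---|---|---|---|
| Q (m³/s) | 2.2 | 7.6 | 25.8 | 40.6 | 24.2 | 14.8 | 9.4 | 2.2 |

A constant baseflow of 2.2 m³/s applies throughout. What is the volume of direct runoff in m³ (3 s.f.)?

Direct-runoff ordinates (Q − Q_b): 0.0, 5.4, 23.6, 38.4, 22.0, 12.6, 7.2, 0.0 m³/s.
ΣQ_DR = 109.2 m³/s.
With Δt = 2 h = 7200 s, V = ΣQ_DR · Δt = 109.2 × 7200 = 7.86 × 10^5 m³.

V ≈ 7.86 × 10^5 m³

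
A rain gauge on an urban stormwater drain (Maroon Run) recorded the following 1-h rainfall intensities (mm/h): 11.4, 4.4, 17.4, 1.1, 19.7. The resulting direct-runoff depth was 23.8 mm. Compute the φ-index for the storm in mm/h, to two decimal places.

Only the 3 blocks with intensity above φ contribute runoff: 11.4, 17.4, 19.7 mm/h.
Σ(I−φ)·Δt = d  ⇒  (11.4+17.4+19.7 − 3φ)·1 = 23.8
φ = (48.50 − 23.8/1) / 3 = 8.23 mm/h.

φ ≈ 8.23 mm/h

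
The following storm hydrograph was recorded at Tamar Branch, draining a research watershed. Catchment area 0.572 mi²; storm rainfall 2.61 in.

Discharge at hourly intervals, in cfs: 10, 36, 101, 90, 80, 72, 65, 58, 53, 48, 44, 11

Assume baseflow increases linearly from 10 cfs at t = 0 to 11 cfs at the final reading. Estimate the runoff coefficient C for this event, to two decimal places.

ΣQ_DR = 542.0 cfs; V = ΣQ_DR·Δt = 1.951 × 10^6 ft³.
Runoff depth d = V / A = 1.468 in.
C = d / P = 1.468 / 2.61 = 0.56.

C ≈ 0.56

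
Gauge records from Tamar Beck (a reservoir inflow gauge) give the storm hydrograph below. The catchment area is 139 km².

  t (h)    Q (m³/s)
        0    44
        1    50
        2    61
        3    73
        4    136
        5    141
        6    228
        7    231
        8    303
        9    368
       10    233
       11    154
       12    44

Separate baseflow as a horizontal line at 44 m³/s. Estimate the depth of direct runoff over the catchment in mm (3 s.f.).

d ≈ 38.7 mm

Direct runoff: 0.0, 6.0, 17.0, 29.0, 92.0, 97.0, 184.0, 187.0, 259.0, 324.0, 189.0, 110.0, 0.0 m³/s; ΣQ_DR = 1494 m³/s.
V = ΣQ_DR · Δt = 1494 × 3600 s = 5.378 × 10^6 m³.
Over A = 139 km², depth = V / A = 38.7 mm.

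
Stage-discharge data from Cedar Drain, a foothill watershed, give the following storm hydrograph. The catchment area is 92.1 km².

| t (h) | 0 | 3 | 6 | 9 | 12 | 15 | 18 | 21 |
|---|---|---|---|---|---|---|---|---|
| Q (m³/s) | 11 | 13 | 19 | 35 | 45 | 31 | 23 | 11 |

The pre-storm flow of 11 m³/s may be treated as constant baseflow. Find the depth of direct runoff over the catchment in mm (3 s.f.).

Direct runoff: 0.0, 2.0, 8.0, 24.0, 34.0, 20.0, 12.0, 0.0 m³/s; ΣQ_DR = 100.0 m³/s.
V = ΣQ_DR · Δt = 100.0 × 10800 s = 1.080 × 10^6 m³.
Over A = 92.1 km², depth = V / A = 11.7 mm.

d ≈ 11.7 mm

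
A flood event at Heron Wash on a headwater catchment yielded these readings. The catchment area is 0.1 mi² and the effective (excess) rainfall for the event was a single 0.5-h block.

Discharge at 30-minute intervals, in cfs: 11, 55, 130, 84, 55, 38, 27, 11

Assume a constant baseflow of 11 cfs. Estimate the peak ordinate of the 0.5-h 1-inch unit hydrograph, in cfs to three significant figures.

U_p ≈ 47.6 cfs

Direct runoff: 0.0, 44.0, 119.0, 73.0, 44.0, 27.0, 16.0, 0.0 cfs; ΣQ_DR = 323.0 cfs, peak = 119.0 cfs.
Runoff depth d = ΣQ_DR·Δt / A = 323.0 × 1800 / (0.1 mi²) = 2.503 in.
The 1-inch UH is the DRH scaled by (1 in)/d, so U_p = 119.0 × 1/2.503 = 47.6 cfs.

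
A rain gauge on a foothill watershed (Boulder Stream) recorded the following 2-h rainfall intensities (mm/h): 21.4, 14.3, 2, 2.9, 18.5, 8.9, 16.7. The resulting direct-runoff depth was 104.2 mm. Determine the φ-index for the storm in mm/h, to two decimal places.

Only the 5 blocks with intensity above φ contribute runoff: 21.4, 14.3, 18.5, 8.9, 16.7 mm/h.
Σ(I−φ)·Δt = d  ⇒  (21.4+14.3+18.5+8.9+16.7 − 5φ)·2 = 104.2
φ = (79.80 − 104.2/2) / 5 = 5.54 mm/h.

φ ≈ 5.54 mm/h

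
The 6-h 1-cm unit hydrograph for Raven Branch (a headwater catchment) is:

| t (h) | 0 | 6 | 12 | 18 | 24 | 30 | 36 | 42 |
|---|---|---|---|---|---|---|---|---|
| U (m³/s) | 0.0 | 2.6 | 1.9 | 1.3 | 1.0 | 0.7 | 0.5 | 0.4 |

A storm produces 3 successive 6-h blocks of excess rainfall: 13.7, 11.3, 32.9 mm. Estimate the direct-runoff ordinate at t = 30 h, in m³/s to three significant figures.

By discrete convolution, Q_j = Σ (P_i / 10 mm) · U_{j−i}.
At t = 30 h (j=5): Q = (13.7/10)·0.7 + (11.3/10)·1.0 + (32.9/10)·1.3 = 6.37 m³/s.

Q ≈ 6.37 m³/s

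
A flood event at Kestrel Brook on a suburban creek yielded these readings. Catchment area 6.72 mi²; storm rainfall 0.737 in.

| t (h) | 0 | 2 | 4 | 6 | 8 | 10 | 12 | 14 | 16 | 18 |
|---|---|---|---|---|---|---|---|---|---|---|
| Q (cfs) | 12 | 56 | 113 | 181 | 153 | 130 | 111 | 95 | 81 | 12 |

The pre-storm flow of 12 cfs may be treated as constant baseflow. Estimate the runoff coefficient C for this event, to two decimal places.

ΣQ_DR = 824.0 cfs; V = ΣQ_DR·Δt = 5.933 × 10^6 ft³.
Runoff depth d = V / A = 0.3800 in.
C = d / P = 0.3800 / 0.737 = 0.52.

C ≈ 0.52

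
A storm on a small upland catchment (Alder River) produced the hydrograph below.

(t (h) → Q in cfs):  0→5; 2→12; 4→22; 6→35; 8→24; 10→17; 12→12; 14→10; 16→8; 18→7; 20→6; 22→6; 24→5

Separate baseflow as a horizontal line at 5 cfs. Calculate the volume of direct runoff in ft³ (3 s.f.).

V ≈ 7.49 × 10^5 ft³

Direct-runoff ordinates (Q − Q_b): 0.0, 7.0, 17.0, 30.0, 19.0, 12.0, 7.0, 5.0, 3.0, 2.0, 1.0, 1.0, 0.0 cfs.
ΣQ_DR = 104.0 cfs.
With Δt = 2 h = 7200 s, V = ΣQ_DR · Δt = 104.0 × 7200 = 7.49 × 10^5 ft³.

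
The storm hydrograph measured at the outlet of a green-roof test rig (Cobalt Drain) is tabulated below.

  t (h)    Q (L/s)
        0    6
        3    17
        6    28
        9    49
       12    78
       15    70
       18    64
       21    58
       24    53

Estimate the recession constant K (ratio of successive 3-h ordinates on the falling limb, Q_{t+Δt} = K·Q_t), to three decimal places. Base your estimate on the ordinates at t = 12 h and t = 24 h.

Using the recession-limb readings at t = 12 h and t = 24 h: Q falls from 78 to 53 L/s over 4 intervals.
K = (Q₂/Q₁)^(1/4) = (53/78)^(1/4) = 0.908.

K ≈ 0.908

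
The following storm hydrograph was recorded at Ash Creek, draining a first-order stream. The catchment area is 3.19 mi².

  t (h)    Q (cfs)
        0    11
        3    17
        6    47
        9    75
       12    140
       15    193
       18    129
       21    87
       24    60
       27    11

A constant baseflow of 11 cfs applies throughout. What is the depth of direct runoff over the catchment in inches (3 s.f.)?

d ≈ 0.962 in

Direct runoff: 0.0, 6.0, 36.0, 64.0, 129.0, 182.0, 118.0, 76.0, 49.0, 0.0 cfs; ΣQ_DR = 660.0 cfs.
V = ΣQ_DR · Δt = 660.0 × 10800 s = 7.128 × 10^6 ft³.
Over A = 3.19 mi², depth = V / A = 0.962 in.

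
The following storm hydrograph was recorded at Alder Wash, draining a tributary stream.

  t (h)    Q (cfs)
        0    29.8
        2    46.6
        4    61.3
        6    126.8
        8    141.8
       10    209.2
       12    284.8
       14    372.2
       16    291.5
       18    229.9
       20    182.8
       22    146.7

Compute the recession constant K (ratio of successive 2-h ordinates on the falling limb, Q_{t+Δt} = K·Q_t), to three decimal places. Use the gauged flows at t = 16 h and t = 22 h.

K ≈ 0.795

Using the recession-limb readings at t = 16 h and t = 22 h: Q falls from 291.5 to 146.7 cfs over 3 intervals.
K = (Q₂/Q₁)^(1/3) = (146.7/291.5)^(1/3) = 0.795.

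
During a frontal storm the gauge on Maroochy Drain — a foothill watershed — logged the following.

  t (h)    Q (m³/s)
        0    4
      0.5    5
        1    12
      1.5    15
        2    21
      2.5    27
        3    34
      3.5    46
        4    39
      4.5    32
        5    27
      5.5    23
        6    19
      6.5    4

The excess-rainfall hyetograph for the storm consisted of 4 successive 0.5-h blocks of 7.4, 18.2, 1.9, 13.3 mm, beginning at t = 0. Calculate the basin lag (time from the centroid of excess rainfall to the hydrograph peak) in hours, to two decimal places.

t_L ≈ 2.49 h

Centroid of excess rainfall: t_c = Σ P_i·t̄_i / ΣP_i = 1.0086 h (block centres at 0.25, 0.75, 1.25, 1.75 h).
Hydrograph peak occurs at t = 3.5 h, so basin lag t_L = 3.5 − 1.0086 = 2.49 h.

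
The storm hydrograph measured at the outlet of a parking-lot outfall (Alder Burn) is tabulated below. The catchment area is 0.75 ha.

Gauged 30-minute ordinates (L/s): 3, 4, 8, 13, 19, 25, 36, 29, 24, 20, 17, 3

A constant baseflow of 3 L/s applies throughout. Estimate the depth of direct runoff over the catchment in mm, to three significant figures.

Direct runoff: 0.0, 1.0, 5.0, 10.0, 16.0, 22.0, 33.0, 26.0, 21.0, 17.0, 14.0, 0.0 L/s; ΣQ_DR = 165.0 L/s.
V = ΣQ_DR · Δt = 165.0 × 1800 s = 2.970 × 10^5 L.
Over A = 0.75 ha, depth = V / A = 39.6 mm.

d ≈ 39.6 mm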